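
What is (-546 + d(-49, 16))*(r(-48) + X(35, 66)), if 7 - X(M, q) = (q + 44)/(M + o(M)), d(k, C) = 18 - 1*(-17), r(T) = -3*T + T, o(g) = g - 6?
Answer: -1656151/32 ≈ -51755.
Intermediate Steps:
o(g) = -6 + g
r(T) = -2*T
d(k, C) = 35 (d(k, C) = 18 + 17 = 35)
X(M, q) = 7 - (44 + q)/(-6 + 2*M) (X(M, q) = 7 - (q + 44)/(M + (-6 + M)) = 7 - (44 + q)/(-6 + 2*M))
(-546 + d(-49, 16))*(r(-48) + X(35, 66)) = (-546 + 35)*(-2*(-48) + (-86 - 1*66 + 14*35)/(2*(-3 + 35))) = -511*(96 + (½)*(-86 - 66 + 490)/32) = -511*(96 + (½)*(1/32)*338) = -511*(96 + 169/32) = -511*3241/32 = -1656151/32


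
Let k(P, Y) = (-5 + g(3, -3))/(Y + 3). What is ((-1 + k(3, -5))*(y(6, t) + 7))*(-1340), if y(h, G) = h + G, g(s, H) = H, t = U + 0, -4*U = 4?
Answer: -48240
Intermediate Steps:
U = -1 (U = -¼*4 = -1)
t = -1 (t = -1 + 0 = -1)
y(h, G) = G + h
k(P, Y) = -8/(3 + Y) (k(P, Y) = (-5 - 3)/(Y + 3) = -8/(3 + Y))
((-1 + k(3, -5))*(y(6, t) + 7))*(-1340) = ((-1 - 8/(3 - 5))*((-1 + 6) + 7))*(-1340) = ((-1 - 8/(-2))*(5 + 7))*(-1340) = ((-1 - 8*(-½))*12)*(-1340) = ((-1 + 4)*12)*(-1340) = (3*12)*(-1340) = 36*(-1340) = -48240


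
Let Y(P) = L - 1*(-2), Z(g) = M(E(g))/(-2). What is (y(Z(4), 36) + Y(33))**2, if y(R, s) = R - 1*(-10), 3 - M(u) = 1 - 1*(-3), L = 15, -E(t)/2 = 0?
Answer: 3025/4 ≈ 756.25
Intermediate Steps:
E(t) = 0 (E(t) = -2*0 = 0)
M(u) = -1 (M(u) = 3 - (1 - 1*(-3)) = 3 - (1 + 3) = 3 - 1*4 = 3 - 4 = -1)
Z(g) = 1/2 (Z(g) = -1/(-2) = -1*(-1/2) = 1/2)
Y(P) = 17 (Y(P) = 15 - 1*(-2) = 15 + 2 = 17)
y(R, s) = 10 + R (y(R, s) = R + 10 = 10 + R)
(y(Z(4), 36) + Y(33))**2 = ((10 + 1/2) + 17)**2 = (21/2 + 17)**2 = (55/2)**2 = 3025/4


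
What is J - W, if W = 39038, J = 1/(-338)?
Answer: -13194845/338 ≈ -39038.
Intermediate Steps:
J = -1/338 ≈ -0.0029586
J - W = -1/338 - 1*39038 = -1/338 - 39038 = -13194845/338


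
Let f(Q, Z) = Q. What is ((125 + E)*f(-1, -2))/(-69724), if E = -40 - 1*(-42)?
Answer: 127/69724 ≈ 0.0018215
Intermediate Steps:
E = 2 (E = -40 + 42 = 2)
((125 + E)*f(-1, -2))/(-69724) = ((125 + 2)*(-1))/(-69724) = (127*(-1))*(-1/69724) = -127*(-1/69724) = 127/69724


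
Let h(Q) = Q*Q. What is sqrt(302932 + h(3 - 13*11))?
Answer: 2*sqrt(80633) ≈ 567.92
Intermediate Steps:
h(Q) = Q**2
sqrt(302932 + h(3 - 13*11)) = sqrt(302932 + (3 - 13*11)**2) = sqrt(302932 + (3 - 143)**2) = sqrt(302932 + (-140)**2) = sqrt(302932 + 19600) = sqrt(322532) = 2*sqrt(80633)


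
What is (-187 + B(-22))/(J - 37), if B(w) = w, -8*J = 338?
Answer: 836/317 ≈ 2.6372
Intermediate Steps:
J = -169/4 (J = -⅛*338 = -169/4 ≈ -42.250)
(-187 + B(-22))/(J - 37) = (-187 - 22)/(-169/4 - 37) = -209/(-317/4) = -209*(-4/317) = 836/317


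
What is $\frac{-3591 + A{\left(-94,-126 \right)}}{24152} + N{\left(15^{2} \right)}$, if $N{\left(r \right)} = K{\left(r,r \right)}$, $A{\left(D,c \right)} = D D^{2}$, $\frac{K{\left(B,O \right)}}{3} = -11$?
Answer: $- \frac{1631191}{24152} \approx -67.539$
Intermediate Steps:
$K{\left(B,O \right)} = -33$ ($K{\left(B,O \right)} = 3 \left(-11\right) = -33$)
$A{\left(D,c \right)} = D^{3}$
$N{\left(r \right)} = -33$
$\frac{-3591 + A{\left(-94,-126 \right)}}{24152} + N{\left(15^{2} \right)} = \frac{-3591 + \left(-94\right)^{3}}{24152} - 33 = \left(-3591 - 830584\right) \frac{1}{24152} - 33 = \left(-834175\right) \frac{1}{24152} - 33 = - \frac{834175}{24152} - 33 = - \frac{1631191}{24152}$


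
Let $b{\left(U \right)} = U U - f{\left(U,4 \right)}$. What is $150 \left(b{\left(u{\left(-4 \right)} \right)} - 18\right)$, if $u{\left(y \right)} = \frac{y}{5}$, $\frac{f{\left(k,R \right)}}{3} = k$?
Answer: $-2244$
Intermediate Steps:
$f{\left(k,R \right)} = 3 k$
$u{\left(y \right)} = \frac{y}{5}$ ($u{\left(y \right)} = y \frac{1}{5} = \frac{y}{5}$)
$b{\left(U \right)} = U^{2} - 3 U$ ($b{\left(U \right)} = U U - 3 U = U^{2} - 3 U$)
$150 \left(b{\left(u{\left(-4 \right)} \right)} - 18\right) = 150 \left(\frac{1}{5} \left(-4\right) \left(-3 + \frac{1}{5} \left(-4\right)\right) - 18\right) = 150 \left(- \frac{4 \left(-3 - \frac{4}{5}\right)}{5} - 18\right) = 150 \left(\left(- \frac{4}{5}\right) \left(- \frac{19}{5}\right) - 18\right) = 150 \left(\frac{76}{25} - 18\right) = 150 \left(- \frac{374}{25}\right) = -2244$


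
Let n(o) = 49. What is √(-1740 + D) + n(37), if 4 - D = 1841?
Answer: 49 + 7*I*√73 ≈ 49.0 + 59.808*I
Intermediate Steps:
D = -1837 (D = 4 - 1*1841 = 4 - 1841 = -1837)
√(-1740 + D) + n(37) = √(-1740 - 1837) + 49 = √(-3577) + 49 = 7*I*√73 + 49 = 49 + 7*I*√73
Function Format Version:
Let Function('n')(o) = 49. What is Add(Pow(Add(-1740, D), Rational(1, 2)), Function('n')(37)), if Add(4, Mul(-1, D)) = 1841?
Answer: Add(49, Mul(7, I, Pow(73, Rational(1, 2)))) ≈ Add(49.000, Mul(59.808, I))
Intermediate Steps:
D = -1837 (D = Add(4, Mul(-1, 1841)) = Add(4, -1841) = -1837)
Add(Pow(Add(-1740, D), Rational(1, 2)), Function('n')(37)) = Add(Pow(Add(-1740, -1837), Rational(1, 2)), 49) = Add(Pow(-3577, Rational(1, 2)), 49) = Add(Mul(7, I, Pow(73, Rational(1, 2))), 49) = Add(49, Mul(7, I, Pow(73, Rational(1, 2))))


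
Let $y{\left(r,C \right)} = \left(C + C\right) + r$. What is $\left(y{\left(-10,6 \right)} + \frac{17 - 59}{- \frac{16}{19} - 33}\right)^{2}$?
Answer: $\frac{4343056}{413449} \approx 10.504$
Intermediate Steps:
$y{\left(r,C \right)} = r + 2 C$ ($y{\left(r,C \right)} = 2 C + r = r + 2 C$)
$\left(y{\left(-10,6 \right)} + \frac{17 - 59}{- \frac{16}{19} - 33}\right)^{2} = \left(\left(-10 + 2 \cdot 6\right) + \frac{17 - 59}{- \frac{16}{19} - 33}\right)^{2} = \left(\left(-10 + 12\right) - \frac{42}{\left(-16\right) \frac{1}{19} - 33}\right)^{2} = \left(2 - \frac{42}{- \frac{16}{19} - 33}\right)^{2} = \left(2 - \frac{42}{- \frac{643}{19}}\right)^{2} = \left(2 - - \frac{798}{643}\right)^{2} = \left(2 + \frac{798}{643}\right)^{2} = \left(\frac{2084}{643}\right)^{2} = \frac{4343056}{413449}$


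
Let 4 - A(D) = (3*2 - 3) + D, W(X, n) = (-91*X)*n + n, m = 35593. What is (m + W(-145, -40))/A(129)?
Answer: 492247/128 ≈ 3845.7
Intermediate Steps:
W(X, n) = n - 91*X*n (W(X, n) = -91*X*n + n = n - 91*X*n)
A(D) = 1 - D (A(D) = 4 - ((3*2 - 3) + D) = 4 - ((6 - 3) + D) = 4 - (3 + D) = 4 + (-3 - D) = 1 - D)
(m + W(-145, -40))/A(129) = (35593 - 40*(1 - 91*(-145)))/(1 - 1*129) = (35593 - 40*(1 + 13195))/(1 - 129) = (35593 - 40*13196)/(-128) = (35593 - 527840)*(-1/128) = -492247*(-1/128) = 492247/128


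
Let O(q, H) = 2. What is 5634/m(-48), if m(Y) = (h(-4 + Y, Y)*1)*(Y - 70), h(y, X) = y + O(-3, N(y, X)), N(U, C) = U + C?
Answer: 2817/2950 ≈ 0.95492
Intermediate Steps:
N(U, C) = C + U
h(y, X) = 2 + y (h(y, X) = y + 2 = 2 + y)
m(Y) = (-70 + Y)*(-2 + Y) (m(Y) = ((2 + (-4 + Y))*1)*(Y - 70) = ((-2 + Y)*1)*(-70 + Y) = (-2 + Y)*(-70 + Y) = (-70 + Y)*(-2 + Y))
5634/m(-48) = 5634/(((-70 - 48)*(-2 - 48))) = 5634/((-118*(-50))) = 5634/5900 = 5634*(1/5900) = 2817/2950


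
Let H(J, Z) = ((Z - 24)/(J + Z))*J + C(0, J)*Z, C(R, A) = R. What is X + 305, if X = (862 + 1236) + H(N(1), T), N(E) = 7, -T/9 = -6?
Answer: 146793/61 ≈ 2406.4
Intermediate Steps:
T = 54 (T = -9*(-6) = 54)
H(J, Z) = J*(-24 + Z)/(J + Z) (H(J, Z) = ((Z - 24)/(J + Z))*J + 0*Z = ((-24 + Z)/(J + Z))*J + 0 = J*(-24 + Z)/(J + Z) + 0 = J*(-24 + Z)/(J + Z))
X = 128188/61 (X = (862 + 1236) + 7*(-24 + 54)/(7 + 54) = 2098 + 7*30/61 = 2098 + 7*(1/61)*30 = 2098 + 210/61 = 128188/61 ≈ 2101.4)
X + 305 = 128188/61 + 305 = 146793/61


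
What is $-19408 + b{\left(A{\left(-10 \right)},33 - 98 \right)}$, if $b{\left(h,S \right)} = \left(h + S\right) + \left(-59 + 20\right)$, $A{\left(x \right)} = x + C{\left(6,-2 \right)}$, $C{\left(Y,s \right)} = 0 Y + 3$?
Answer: $-19519$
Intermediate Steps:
$C{\left(Y,s \right)} = 3$ ($C{\left(Y,s \right)} = 0 + 3 = 3$)
$A{\left(x \right)} = 3 + x$ ($A{\left(x \right)} = x + 3 = 3 + x$)
$b{\left(h,S \right)} = -39 + S + h$ ($b{\left(h,S \right)} = \left(S + h\right) - 39 = -39 + S + h$)
$-19408 + b{\left(A{\left(-10 \right)},33 - 98 \right)} = -19408 + \left(-39 + \left(33 - 98\right) + \left(3 - 10\right)\right) = -19408 - 111 = -19519$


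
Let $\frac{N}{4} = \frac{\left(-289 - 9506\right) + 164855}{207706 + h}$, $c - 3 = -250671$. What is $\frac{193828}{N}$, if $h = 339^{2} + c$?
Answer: $\frac{3486917263}{155060} \approx 22488.0$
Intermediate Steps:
$c = -250668$ ($c = 3 - 250671 = -250668$)
$h = -135747$ ($h = 339^{2} - 250668 = 114921 - 250668 = -135747$)
$N = \frac{620240}{71959}$ ($N = 4 \frac{\left(-289 - 9506\right) + 164855}{207706 - 135747} = 4 \frac{\left(-289 - 9506\right) + 164855}{71959} = 4 \left(-9795 + 164855\right) \frac{1}{71959} = 4 \cdot 155060 \cdot \frac{1}{71959} = 4 \cdot \frac{155060}{71959} = \frac{620240}{71959} \approx 8.6194$)
$\frac{193828}{N} = \frac{193828}{\frac{620240}{71959}} = 193828 \cdot \frac{71959}{620240} = \frac{3486917263}{155060}$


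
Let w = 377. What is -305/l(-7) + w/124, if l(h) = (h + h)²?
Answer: 4509/3038 ≈ 1.4842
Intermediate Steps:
l(h) = 4*h² (l(h) = (2*h)² = 4*h²)
-305/l(-7) + w/124 = -305/(4*(-7)²) + 377/124 = -305/(4*49) + 377*(1/124) = -305/196 + 377/124 = 4509/3038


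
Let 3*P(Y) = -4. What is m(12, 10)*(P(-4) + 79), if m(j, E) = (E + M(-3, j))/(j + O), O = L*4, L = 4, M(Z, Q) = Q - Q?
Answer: 1165/42 ≈ 27.738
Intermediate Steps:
M(Z, Q) = 0
O = 16 (O = 4*4 = 16)
P(Y) = -4/3 (P(Y) = (1/3)*(-4) = -4/3)
m(j, E) = E/(16 + j) (m(j, E) = (E + 0)/(j + 16) = E/(16 + j))
m(12, 10)*(P(-4) + 79) = (10/(16 + 12))*(-4/3 + 79) = (10/28)*(233/3) = (10*(1/28))*(233/3) = (5/14)*(233/3) = 1165/42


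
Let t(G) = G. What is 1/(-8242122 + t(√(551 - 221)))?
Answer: -1373687/11322095843759 - √330/67932575062554 ≈ -1.2133e-7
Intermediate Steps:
1/(-8242122 + t(√(551 - 221))) = 1/(-8242122 + √(551 - 221)) = 1/(-8242122 + √330)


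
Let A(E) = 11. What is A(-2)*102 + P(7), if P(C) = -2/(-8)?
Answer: 4489/4 ≈ 1122.3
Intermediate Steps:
P(C) = ¼ (P(C) = -2*(-⅛) = ¼)
A(-2)*102 + P(7) = 11*102 + ¼ = 1122 + ¼ = 4489/4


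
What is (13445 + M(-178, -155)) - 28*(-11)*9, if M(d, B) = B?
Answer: 16062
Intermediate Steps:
(13445 + M(-178, -155)) - 28*(-11)*9 = (13445 - 155) - 28*(-11)*9 = 13290 + 308*9 = 13290 + 2772 = 16062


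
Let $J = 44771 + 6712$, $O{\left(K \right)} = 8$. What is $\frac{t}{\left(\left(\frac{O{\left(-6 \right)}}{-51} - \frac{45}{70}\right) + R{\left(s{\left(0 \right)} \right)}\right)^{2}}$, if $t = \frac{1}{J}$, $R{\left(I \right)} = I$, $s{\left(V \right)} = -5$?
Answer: $\frac{169932}{294274785841} \approx 5.7746 \cdot 10^{-7}$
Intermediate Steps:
$J = 51483$
$t = \frac{1}{51483} \approx 1.9424 \cdot 10^{-5}$
$\frac{t}{\left(\left(\frac{O{\left(-6 \right)}}{-51} - \frac{45}{70}\right) + R{\left(s{\left(0 \right)} \right)}\right)^{2}} = \frac{1}{51483 \left(\left(\frac{8}{-51} - \frac{45}{70}\right) - 5\right)^{2}} = \frac{1}{51483 \left(\left(8 \left(- \frac{1}{51}\right) - \frac{9}{14}\right) - 5\right)^{2}} = \frac{1}{51483 \left(\left(- \frac{8}{51} - \frac{9}{14}\right) - 5\right)^{2}} = \frac{1}{51483 \left(- \frac{571}{714} - 5\right)^{2}} = \frac{1}{51483 \left(- \frac{4141}{714}\right)^{2}} = \frac{1}{51483 \cdot \frac{17147881}{509796}} = \frac{1}{51483} \cdot \frac{509796}{17147881} = \frac{169932}{294274785841}$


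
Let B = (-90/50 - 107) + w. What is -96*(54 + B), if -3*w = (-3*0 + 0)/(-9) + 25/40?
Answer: 26404/5 ≈ 5280.8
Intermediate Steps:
w = -5/24 (w = -((-3*0 + 0)/(-9) + 25/40)/3 = -((0 + 0)*(-⅑) + 25*(1/40))/3 = -(0*(-⅑) + 5/8)/3 = -(0 + 5/8)/3 = -⅓*5/8 = -5/24 ≈ -0.20833)
B = -13081/120 (B = (-90/50 - 107) - 5/24 = (-90*1/50 - 107) - 5/24 = (-9/5 - 107) - 5/24 = -544/5 - 5/24 = -13081/120 ≈ -109.01)
-96*(54 + B) = -96*(54 - 13081/120) = -96*(-6601/120) = 26404/5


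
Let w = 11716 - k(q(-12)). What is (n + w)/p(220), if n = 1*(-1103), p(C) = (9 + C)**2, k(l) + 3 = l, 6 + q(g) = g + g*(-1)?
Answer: 10622/52441 ≈ 0.20255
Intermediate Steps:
q(g) = -6 (q(g) = -6 + (g + g*(-1)) = -6 + (g - g) = -6 + 0 = -6)
k(l) = -3 + l
w = 11725 (w = 11716 - (-3 - 6) = 11716 - 1*(-9) = 11716 + 9 = 11725)
n = -1103
(n + w)/p(220) = (-1103 + 11725)/((9 + 220)**2) = 10622/(229**2) = 10622/52441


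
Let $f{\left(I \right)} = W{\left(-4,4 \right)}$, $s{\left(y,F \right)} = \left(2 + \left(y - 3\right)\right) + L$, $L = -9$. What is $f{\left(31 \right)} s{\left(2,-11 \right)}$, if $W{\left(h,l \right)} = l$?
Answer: $-32$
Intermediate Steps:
$s{\left(y,F \right)} = -10 + y$ ($s{\left(y,F \right)} = \left(2 + \left(y - 3\right)\right) - 9 = \left(2 + \left(-3 + y\right)\right) - 9 = \left(-1 + y\right) - 9 = -10 + y$)
$f{\left(I \right)} = 4$
$f{\left(31 \right)} s{\left(2,-11 \right)} = 4 \left(-10 + 2\right) = 4 \left(-8\right) = -32$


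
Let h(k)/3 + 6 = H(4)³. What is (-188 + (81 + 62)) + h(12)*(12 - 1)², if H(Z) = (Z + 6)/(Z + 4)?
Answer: -96897/64 ≈ -1514.0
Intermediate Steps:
H(Z) = (6 + Z)/(4 + Z)
h(k) = -777/64 (h(k) = -18 + 3*((6 + 4)/(4 + 4))³ = -18 + 3*(10/8)³ = -18 + 3*((⅛)*10)³ = -18 + 3*(5/4)³ = -18 + 3*(125/64) = -18 + 375/64 = -777/64)
(-188 + (81 + 62)) + h(12)*(12 - 1)² = (-188 + (81 + 62)) - 777*(12 - 1)²/64 = (-188 + 143) - 777/64*11² = -45 - 777/64*121 = -45 - 94017/64 = -96897/64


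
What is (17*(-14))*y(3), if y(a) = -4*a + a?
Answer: 2142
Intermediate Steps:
y(a) = -3*a
(17*(-14))*y(3) = (17*(-14))*(-3*3) = -238*(-9) = 2142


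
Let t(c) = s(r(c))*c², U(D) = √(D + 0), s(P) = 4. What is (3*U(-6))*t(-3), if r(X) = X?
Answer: 108*I*√6 ≈ 264.54*I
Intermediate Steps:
U(D) = √D
t(c) = 4*c²
(3*U(-6))*t(-3) = (3*√(-6))*(4*(-3)²) = (3*(I*√6))*(4*9) = (3*I*√6)*36 = 108*I*√6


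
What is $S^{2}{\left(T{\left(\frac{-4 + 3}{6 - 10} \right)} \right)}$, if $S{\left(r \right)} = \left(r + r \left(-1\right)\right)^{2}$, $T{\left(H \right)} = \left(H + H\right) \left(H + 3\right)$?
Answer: $0$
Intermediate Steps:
$T{\left(H \right)} = 2 H \left(3 + H\right)$
$S{\left(r \right)} = 0$ ($S{\left(r \right)} = \left(r - r\right)^{2} = 0^{2} = 0$)
$S^{2}{\left(T{\left(\frac{-4 + 3}{6 - 10} \right)} \right)} = 0^{2} = 0$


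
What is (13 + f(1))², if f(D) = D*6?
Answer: 361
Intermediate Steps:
f(D) = 6*D
(13 + f(1))² = (13 + 6*1)² = (13 + 6)² = 19² = 361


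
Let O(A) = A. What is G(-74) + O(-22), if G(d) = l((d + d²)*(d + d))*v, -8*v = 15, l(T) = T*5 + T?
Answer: 8994308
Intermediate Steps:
l(T) = 6*T (l(T) = 5*T + T = 6*T)
v = -15/8 (v = -⅛*15 = -15/8 ≈ -1.8750)
G(d) = -45*d*(d + d²)/2 (G(d) = (6*((d + d²)*(d + d)))*(-15/8) = (6*((d + d²)*(2*d)))*(-15/8) = (6*(2*d*(d + d²)))*(-15/8) = (12*d*(d + d²))*(-15/8) = -45*d*(d + d²)/2)
G(-74) + O(-22) = (45/2)*(-74)²*(-1 - 1*(-74)) - 22 = (45/2)*5476*(-1 + 74) - 22 = (45/2)*5476*73 - 22 = 8994330 - 22 = 8994308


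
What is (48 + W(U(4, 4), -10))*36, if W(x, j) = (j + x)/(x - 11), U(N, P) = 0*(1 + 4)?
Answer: 19368/11 ≈ 1760.7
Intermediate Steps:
U(N, P) = 0 (U(N, P) = 0*5 = 0)
W(x, j) = (j + x)/(-11 + x)
(48 + W(U(4, 4), -10))*36 = (48 + (-10 + 0)/(-11 + 0))*36 = (48 - 10/(-11))*36 = (48 - 1/11*(-10))*36 = (48 + 10/11)*36 = (538/11)*36 = 19368/11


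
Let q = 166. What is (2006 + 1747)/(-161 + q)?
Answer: 3753/5 ≈ 750.60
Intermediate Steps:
(2006 + 1747)/(-161 + q) = (2006 + 1747)/(-161 + 166) = 3753/5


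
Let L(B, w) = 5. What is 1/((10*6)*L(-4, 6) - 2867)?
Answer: -1/2567 ≈ -0.00038956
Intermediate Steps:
1/((10*6)*L(-4, 6) - 2867) = 1/((10*6)*5 - 2867) = 1/(60*5 - 2867) = 1/(300 - 2867) = 1/(-2567) = -1/2567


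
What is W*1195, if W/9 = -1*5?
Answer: -53775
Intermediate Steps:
W = -45 (W = 9*(-1*5) = 9*(-5) = -45)
W*1195 = -45*1195 = -53775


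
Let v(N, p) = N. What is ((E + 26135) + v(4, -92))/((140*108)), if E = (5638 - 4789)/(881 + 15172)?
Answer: 17483759/10113390 ≈ 1.7288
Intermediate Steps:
E = 283/5351 (E = 849/16053 = 849*(1/16053) = 283/5351 ≈ 0.052887)
((E + 26135) + v(4, -92))/((140*108)) = ((283/5351 + 26135) + 4)/((140*108)) = (139848668/5351 + 4)/15120 = (139870072/5351)*(1/15120) = 17483759/10113390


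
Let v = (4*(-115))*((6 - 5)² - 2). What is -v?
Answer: -460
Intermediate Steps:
v = 460 (v = -460*(1² - 2) = -460*(1 - 2) = -460*(-1) = 460)
-v = -1*460 = -460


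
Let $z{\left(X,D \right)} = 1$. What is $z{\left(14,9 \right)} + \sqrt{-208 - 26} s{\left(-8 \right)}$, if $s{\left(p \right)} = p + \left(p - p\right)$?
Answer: $1 - 24 i \sqrt{26} \approx 1.0 - 122.38 i$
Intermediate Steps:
$s{\left(p \right)} = p$ ($s{\left(p \right)} = p + 0 = p$)
$z{\left(14,9 \right)} + \sqrt{-208 - 26} s{\left(-8 \right)} = 1 + \sqrt{-208 - 26} \left(-8\right) = 1 + \sqrt{-234} \left(-8\right) = 1 + 3 i \sqrt{26} \left(-8\right) = 1 - 24 i \sqrt{26}$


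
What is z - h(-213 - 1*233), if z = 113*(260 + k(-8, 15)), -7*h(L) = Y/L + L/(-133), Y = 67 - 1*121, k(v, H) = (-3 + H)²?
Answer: 9478051725/207613 ≈ 45653.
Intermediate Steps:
Y = -54 (Y = 67 - 121 = -54)
h(L) = L/931 + 54/(7*L) (h(L) = -(-54/L + L/(-133))/7 = -(-54/L + L*(-1/133))/7 = -(-54/L - L/133)/7 = L/931 + 54/(7*L))
z = 45652 (z = 113*(260 + (-3 + 15)²) = 113*(260 + 12²) = 113*(260 + 144) = 113*404 = 45652)
z - h(-213 - 1*233) = 45652 - (7182 + (-213 - 1*233)²)/(931*(-213 - 1*233)) = 45652 - (7182 + (-213 - 233)²)/(931*(-213 - 233)) = 45652 - (7182 + (-446)²)/(931*(-446)) = 45652 - (-1)*(7182 + 198916)/(931*446) = 45652 - (-1)*206098/(931*446) = 45652 - 1*(-103049/207613) = 45652 + 103049/207613 = 9478051725/207613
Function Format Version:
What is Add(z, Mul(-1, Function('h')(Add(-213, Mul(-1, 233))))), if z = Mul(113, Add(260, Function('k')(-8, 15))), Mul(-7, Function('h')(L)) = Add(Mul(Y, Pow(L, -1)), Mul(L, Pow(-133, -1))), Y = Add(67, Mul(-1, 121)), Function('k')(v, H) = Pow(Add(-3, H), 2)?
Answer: Rational(9478051725, 207613) ≈ 45653.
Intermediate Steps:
Y = -54 (Y = Add(67, -121) = -54)
Function('h')(L) = Add(Mul(Rational(1, 931), L), Mul(Rational(54, 7), Pow(L, -1))) (Function('h')(L) = Mul(Rational(-1, 7), Add(Mul(-54, Pow(L, -1)), Mul(L, Pow(-133, -1)))) = Mul(Rational(-1, 7), Add(Mul(-54, Pow(L, -1)), Mul(L, Rational(-1, 133)))) = Mul(Rational(-1, 7), Add(Mul(-54, Pow(L, -1)), Mul(Rational(-1, 133), L))) = Add(Mul(Rational(1, 931), L), Mul(Rational(54, 7), Pow(L, -1))))
z = 45652 (z = Mul(113, Add(260, Pow(Add(-3, 15), 2))) = Mul(113, Add(260, Pow(12, 2))) = Mul(113, Add(260, 144)) = Mul(113, 404) = 45652)
Add(z, Mul(-1, Function('h')(Add(-213, Mul(-1, 233))))) = Add(45652, Mul(-1, Mul(Rational(1, 931), Pow(Add(-213, Mul(-1, 233)), -1), Add(7182, Pow(Add(-213, Mul(-1, 233)), 2))))) = Add(45652, Mul(-1, Mul(Rational(1, 931), Pow(Add(-213, -233), -1), Add(7182, Pow(Add(-213, -233), 2))))) = Add(45652, Mul(-1, Mul(Rational(1, 931), Pow(-446, -1), Add(7182, Pow(-446, 2))))) = Add(45652, Mul(-1, Mul(Rational(1, 931), Rational(-1, 446), Add(7182, 198916)))) = Add(45652, Mul(-1, Mul(Rational(1, 931), Rational(-1, 446), 206098))) = Add(45652, Mul(-1, Rational(-103049, 207613))) = Add(45652, Rational(103049, 207613)) = Rational(9478051725, 207613)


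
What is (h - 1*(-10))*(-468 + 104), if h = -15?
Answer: 1820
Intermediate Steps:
(h - 1*(-10))*(-468 + 104) = (-15 - 1*(-10))*(-468 + 104) = (-15 + 10)*(-364) = -5*(-364) = 1820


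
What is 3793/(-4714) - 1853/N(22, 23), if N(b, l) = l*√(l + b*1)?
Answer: -3793/4714 - 1853*√5/345 ≈ -12.815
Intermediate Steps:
N(b, l) = l*√(b + l) (N(b, l) = l*√(l + b) = l*√(b + l))
3793/(-4714) - 1853/N(22, 23) = 3793/(-4714) - 1853*1/(23*√(22 + 23)) = 3793*(-1/4714) - 1853*√5/345 = -3793/4714 - 1853*√5/345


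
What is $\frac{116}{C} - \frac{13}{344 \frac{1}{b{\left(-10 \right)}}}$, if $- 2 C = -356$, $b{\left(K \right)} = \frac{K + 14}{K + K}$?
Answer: $\frac{100917}{153080} \approx 0.65924$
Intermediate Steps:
$b{\left(K \right)} = \frac{14 + K}{2 K}$
$C = 178$ ($C = \left(- \frac{1}{2}\right) \left(-356\right) = 178$)
$\frac{116}{C} - \frac{13}{344 \frac{1}{b{\left(-10 \right)}}} = \frac{116}{178} - \frac{13}{344 \frac{1}{\frac{1}{2} \frac{1}{-10} \left(14 - 10\right)}} = 116 \cdot \frac{1}{178} - \frac{13}{344 \frac{1}{\frac{1}{2} \left(- \frac{1}{10}\right) 4}} = \frac{58}{89} - \frac{13}{344 \frac{1}{- \frac{1}{5}}} = \frac{58}{89} - \frac{13}{344 \left(-5\right)} = \frac{58}{89} - \frac{13}{-1720} = \frac{58}{89} - - \frac{13}{1720} = \frac{58}{89} + \frac{13}{1720} = \frac{100917}{153080}$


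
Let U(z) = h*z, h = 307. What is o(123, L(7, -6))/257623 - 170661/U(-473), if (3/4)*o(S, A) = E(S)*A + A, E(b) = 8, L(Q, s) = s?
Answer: 43955743611/37409693453 ≈ 1.1750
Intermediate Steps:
o(S, A) = 12*A (o(S, A) = 4*(8*A + A)/3 = 4*(9*A)/3 = 12*A)
U(z) = 307*z
o(123, L(7, -6))/257623 - 170661/U(-473) = (12*(-6))/257623 - 170661/(307*(-473)) = -72*1/257623 - 170661/(-145211) = -72/257623 - 170661*(-1/145211) = -72/257623 + 170661/145211 = 43955743611/37409693453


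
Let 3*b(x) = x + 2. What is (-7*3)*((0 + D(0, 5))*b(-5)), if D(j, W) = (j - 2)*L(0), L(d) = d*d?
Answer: 0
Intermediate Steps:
b(x) = ⅔ + x/3 (b(x) = (x + 2)/3 = (2 + x)/3 = ⅔ + x/3)
L(d) = d²
D(j, W) = 0 (D(j, W) = (j - 2)*0² = (-2 + j)*0 = 0)
(-7*3)*((0 + D(0, 5))*b(-5)) = (-7*3)*((0 + 0)*(⅔ + (⅓)*(-5))) = -0*(⅔ - 5/3) = -0*(-1) = -21*0 = 0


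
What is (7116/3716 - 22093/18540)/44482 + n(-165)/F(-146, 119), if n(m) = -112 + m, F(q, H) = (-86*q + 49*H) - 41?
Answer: -105996504264121/7027828309112760 ≈ -0.015082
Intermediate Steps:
F(q, H) = -41 - 86*q + 49*H
(7116/3716 - 22093/18540)/44482 + n(-165)/F(-146, 119) = (7116/3716 - 22093/18540)/44482 + (-112 - 165)/(-41 - 86*(-146) + 49*119) = (7116*(1/3716) - 22093*1/18540)*(1/44482) - 277/(-41 + 12556 + 5831) = (1779/929 - 22093/18540)*(1/44482) - 277/18346 = (12458263/17223660)*(1/44482) - 277*1/18346 = 12458263/766142844120 - 277/18346 = -105996504264121/7027828309112760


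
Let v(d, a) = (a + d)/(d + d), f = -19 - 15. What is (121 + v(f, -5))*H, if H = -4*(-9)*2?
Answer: 148806/17 ≈ 8753.3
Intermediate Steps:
f = -34
v(d, a) = (a + d)/(2*d) (v(d, a) = (a + d)/((2*d)) = (a + d)*(1/(2*d)) = (a + d)/(2*d))
H = 72 (H = 36*2 = 72)
(121 + v(f, -5))*H = (121 + (1/2)*(-5 - 34)/(-34))*72 = (121 + (1/2)*(-1/34)*(-39))*72 = (121 + 39/68)*72 = (8267/68)*72 = 148806/17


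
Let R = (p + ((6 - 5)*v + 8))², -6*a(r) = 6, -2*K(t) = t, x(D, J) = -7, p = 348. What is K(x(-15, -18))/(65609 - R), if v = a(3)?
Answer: -7/120832 ≈ -5.7932e-5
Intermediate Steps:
K(t) = -t/2
a(r) = -1 (a(r) = -⅙*6 = -1)
v = -1
R = 126025 (R = (348 + ((6 - 5)*(-1) + 8))² = (348 + (1*(-1) + 8))² = (348 + (-1 + 8))² = (348 + 7)² = 355² = 126025)
K(x(-15, -18))/(65609 - R) = (-½*(-7))/(65609 - 1*126025) = 7/(2*(65609 - 126025)) = (7/2)/(-60416) = (7/2)*(-1/60416) = -7/120832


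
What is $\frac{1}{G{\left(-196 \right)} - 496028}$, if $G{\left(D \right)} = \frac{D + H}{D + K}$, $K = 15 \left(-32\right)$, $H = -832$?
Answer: $- \frac{169}{83828475} \approx -2.016 \cdot 10^{-6}$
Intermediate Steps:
$K = -480$
$G{\left(D \right)} = \frac{-832 + D}{-480 + D}$ ($G{\left(D \right)} = \frac{D - 832}{D - 480} = \frac{-832 + D}{-480 + D}$)
$\frac{1}{G{\left(-196 \right)} - 496028} = \frac{1}{\frac{-832 - 196}{-480 - 196} - 496028} = \frac{1}{\frac{1}{-676} \left(-1028\right) - 496028} = \frac{1}{\left(- \frac{1}{676}\right) \left(-1028\right) - 496028} = \frac{1}{\frac{257}{169} - 496028} = \frac{1}{- \frac{83828475}{169}} = - \frac{169}{83828475}$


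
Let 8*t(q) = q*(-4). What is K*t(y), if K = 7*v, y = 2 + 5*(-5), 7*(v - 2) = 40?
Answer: 621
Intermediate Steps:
v = 54/7 (v = 2 + (1/7)*40 = 2 + 40/7 = 54/7 ≈ 7.7143)
y = -23 (y = 2 - 25 = -23)
K = 54 (K = 7*(54/7) = 54)
t(q) = -q/2 (t(q) = (q*(-4))/8 = (-4*q)/8 = -q/2)
K*t(y) = 54*(-1/2*(-23)) = 54*(23/2) = 621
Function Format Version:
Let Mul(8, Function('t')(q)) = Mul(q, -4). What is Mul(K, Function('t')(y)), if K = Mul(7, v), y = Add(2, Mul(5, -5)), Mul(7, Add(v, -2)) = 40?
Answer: 621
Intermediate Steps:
v = Rational(54, 7) (v = Add(2, Mul(Rational(1, 7), 40)) = Add(2, Rational(40, 7)) = Rational(54, 7) ≈ 7.7143)
y = -23 (y = Add(2, -25) = -23)
K = 54 (K = Mul(7, Rational(54, 7)) = 54)
Function('t')(q) = Mul(Rational(-1, 2), q) (Function('t')(q) = Mul(Rational(1, 8), Mul(q, -4)) = Mul(Rational(1, 8), Mul(-4, q)) = Mul(Rational(-1, 2), q))
Mul(K, Function('t')(y)) = Mul(54, Mul(Rational(-1, 2), -23)) = Mul(54, Rational(23, 2)) = 621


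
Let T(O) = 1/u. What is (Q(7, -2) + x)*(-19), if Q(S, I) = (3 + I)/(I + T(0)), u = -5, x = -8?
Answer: 1767/11 ≈ 160.64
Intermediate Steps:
T(O) = -⅕ (T(O) = 1/(-5) = -⅕)
Q(S, I) = (3 + I)/(-⅕ + I) (Q(S, I) = (3 + I)/(I - ⅕) = (3 + I)/(-⅕ + I))
(Q(7, -2) + x)*(-19) = (5*(3 - 2)/(-1 + 5*(-2)) - 8)*(-19) = (5*1/(-1 - 10) - 8)*(-19) = (5*1/(-11) - 8)*(-19) = (5*(-1/11)*1 - 8)*(-19) = (-5/11 - 8)*(-19) = -93/11*(-19) = 1767/11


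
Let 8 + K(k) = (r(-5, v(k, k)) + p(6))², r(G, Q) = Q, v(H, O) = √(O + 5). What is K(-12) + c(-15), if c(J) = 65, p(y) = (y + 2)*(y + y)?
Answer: 9266 + 192*I*√7 ≈ 9266.0 + 507.98*I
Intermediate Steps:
p(y) = 2*y*(2 + y) (p(y) = (2 + y)*(2*y) = 2*y*(2 + y))
v(H, O) = √(5 + O)
K(k) = -8 + (96 + √(5 + k))² (K(k) = -8 + (√(5 + k) + 2*6*(2 + 6))² = -8 + (√(5 + k) + 2*6*8)² = -8 + (√(5 + k) + 96)² = -8 + (96 + √(5 + k))²)
K(-12) + c(-15) = (-8 + (96 + √(5 - 12))²) + 65 = (-8 + (96 + √(-7))²) + 65 = (-8 + (96 + I*√7)²) + 65 = 57 + (96 + I*√7)²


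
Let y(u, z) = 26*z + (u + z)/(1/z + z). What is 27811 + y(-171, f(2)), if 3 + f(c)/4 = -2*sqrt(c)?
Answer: 7354037/267 - 62312*sqrt(2)/267 ≈ 27213.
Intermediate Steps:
f(c) = -12 - 8*sqrt(c) (f(c) = -12 + 4*(-2*sqrt(c)) = -12 - 8*sqrt(c))
y(u, z) = 26*z + (u + z)/(z + 1/z)
27811 + y(-171, f(2)) = 27811 + (-12 - 8*sqrt(2))*(26 - 171 + (-12 - 8*sqrt(2)) + 26*(-12 - 8*sqrt(2))**2)/(1 + (-12 - 8*sqrt(2))**2) = 27811 + (-12 - 8*sqrt(2))*(-157 - 8*sqrt(2) + 26*(-12 - 8*sqrt(2))**2)/(1 + (-12 - 8*sqrt(2))**2)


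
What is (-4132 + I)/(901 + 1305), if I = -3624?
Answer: -3878/1103 ≈ -3.5159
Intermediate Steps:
(-4132 + I)/(901 + 1305) = (-4132 - 3624)/(901 + 1305) = -7756/2206 = -7756*1/2206 = -3878/1103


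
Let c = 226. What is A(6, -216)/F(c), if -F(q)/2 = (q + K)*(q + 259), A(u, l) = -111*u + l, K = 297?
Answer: 441/253655 ≈ 0.0017386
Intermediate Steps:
A(u, l) = l - 111*u
F(q) = -2*(259 + q)*(297 + q) (F(q) = -2*(q + 297)*(q + 259) = -2*(297 + q)*(259 + q) = -2*(259 + q)*(297 + q))
A(6, -216)/F(c) = (-216 - 111*6)/(-153846 - 1112*226 - 2*226²) = (-216 - 666)/(-153846 - 251312 - 2*51076) = -882/(-153846 - 251312 - 102152) = -882/(-507310) = -882*(-1/507310) = 441/253655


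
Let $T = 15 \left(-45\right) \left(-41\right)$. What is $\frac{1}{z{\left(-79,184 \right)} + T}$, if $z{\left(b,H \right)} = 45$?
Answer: $\frac{1}{27720} \approx 3.6075 \cdot 10^{-5}$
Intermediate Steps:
$T = 27675$ ($T = \left(-675\right) \left(-41\right) = 27675$)
$\frac{1}{z{\left(-79,184 \right)} + T} = \frac{1}{45 + 27675} = \frac{1}{27720}$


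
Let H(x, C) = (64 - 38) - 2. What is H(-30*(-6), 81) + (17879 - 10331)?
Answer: 7572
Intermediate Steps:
H(x, C) = 24 (H(x, C) = 26 - 2 = 24)
H(-30*(-6), 81) + (17879 - 10331) = 24 + (17879 - 10331) = 24 + 7548 = 7572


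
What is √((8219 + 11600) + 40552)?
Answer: √60371 ≈ 245.71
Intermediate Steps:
√((8219 + 11600) + 40552) = √(19819 + 40552) = √60371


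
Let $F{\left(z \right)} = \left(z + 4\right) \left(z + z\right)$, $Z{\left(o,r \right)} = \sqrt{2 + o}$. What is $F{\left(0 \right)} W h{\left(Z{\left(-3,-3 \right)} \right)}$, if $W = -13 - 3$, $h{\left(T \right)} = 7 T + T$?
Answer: $0$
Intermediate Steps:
$F{\left(z \right)} = 2 z \left(4 + z\right)$ ($F{\left(z \right)} = \left(4 + z\right) 2 z = 2 z \left(4 + z\right)$)
$h{\left(T \right)} = 8 T$
$W = -16$
$F{\left(0 \right)} W h{\left(Z{\left(-3,-3 \right)} \right)} = 2 \cdot 0 \left(4 + 0\right) \left(-16\right) 8 \sqrt{2 - 3} = 2 \cdot 0 \cdot 4 \left(-16\right) 8 \sqrt{-1} = 0 \left(-16\right) 8 i = 0 \cdot 8 i = 0$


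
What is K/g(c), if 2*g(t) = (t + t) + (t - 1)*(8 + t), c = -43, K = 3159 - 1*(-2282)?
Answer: 5441/727 ≈ 7.4842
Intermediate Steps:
K = 5441 (K = 3159 + 2282 = 5441)
g(t) = t + (-1 + t)*(8 + t)/2 (g(t) = ((t + t) + (t - 1)*(8 + t))/2 = (2*t + (-1 + t)*(8 + t))/2 = t + (-1 + t)*(8 + t)/2)
K/g(c) = 5441/(-4 + (½)*(-43)² + (9/2)*(-43)) = 5441/(-4 + (½)*1849 - 387/2) = 5441/(-4 + 1849/2 - 387/2) = 5441/727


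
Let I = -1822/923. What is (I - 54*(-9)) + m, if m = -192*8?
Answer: -970972/923 ≈ -1052.0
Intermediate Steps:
m = -1536
I = -1822/923 (I = -1822*1/923 = -1822/923 ≈ -1.9740)
(I - 54*(-9)) + m = (-1822/923 - 54*(-9)) - 1536 = (-1822/923 + 486) - 1536 = 446756/923 - 1536 = -970972/923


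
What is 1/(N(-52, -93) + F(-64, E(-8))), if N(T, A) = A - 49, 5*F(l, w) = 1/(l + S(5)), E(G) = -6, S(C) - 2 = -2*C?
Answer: -360/51121 ≈ -0.0070421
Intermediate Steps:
S(C) = 2 - 2*C
F(l, w) = 1/(5*(-8 + l)) (F(l, w) = 1/(5*(l + (2 - 2*5))) = 1/(5*(l + (2 - 10))) = 1/(5*(l - 8)) = 1/(5*(-8 + l)))
N(T, A) = -49 + A
1/(N(-52, -93) + F(-64, E(-8))) = 1/((-49 - 93) + 1/(5*(-8 - 64))) = 1/(-142 + (⅕)/(-72)) = 1/(-142 + (⅕)*(-1/72)) = 1/(-142 - 1/360) = 1/(-51121/360) = -360/51121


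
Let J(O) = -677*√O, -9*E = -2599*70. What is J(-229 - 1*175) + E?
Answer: 181930/9 - 1354*I*√101 ≈ 20214.0 - 13608.0*I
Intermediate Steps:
E = 181930/9 (E = -(-2599)*70/9 = -⅑*(-181930) = 181930/9 ≈ 20214.)
J(-229 - 1*175) + E = -677*√(-229 - 1*175) + 181930/9 = -677*√(-229 - 175) + 181930/9 = -1354*I*√101 + 181930/9 = 181930/9 - 1354*I*√101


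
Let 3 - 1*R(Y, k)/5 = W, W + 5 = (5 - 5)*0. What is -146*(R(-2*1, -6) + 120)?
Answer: -23360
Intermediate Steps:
W = -5 (W = -5 + (5 - 5)*0 = -5 + 0*0 = -5 + 0 = -5)
R(Y, k) = 40 (R(Y, k) = 15 - 5*(-5) = 15 + 25 = 40)
-146*(R(-2*1, -6) + 120) = -146*(40 + 120) = -146*160 = -23360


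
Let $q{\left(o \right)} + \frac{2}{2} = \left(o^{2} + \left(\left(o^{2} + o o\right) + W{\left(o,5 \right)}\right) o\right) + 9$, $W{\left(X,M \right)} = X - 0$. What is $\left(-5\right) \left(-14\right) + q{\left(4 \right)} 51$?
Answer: $8638$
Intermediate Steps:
$W{\left(X,M \right)} = X$ ($W{\left(X,M \right)} = X + 0 = X$)
$q{\left(o \right)} = 8 + o^{2} + o \left(o + 2 o^{2}\right)$ ($q{\left(o \right)} = -1 + \left(\left(o^{2} + \left(\left(o^{2} + o o\right) + o\right) o\right) + 9\right) = -1 + \left(\left(o^{2} + \left(\left(o^{2} + o^{2}\right) + o\right) o\right) + 9\right) = -1 + \left(\left(o^{2} + \left(2 o^{2} + o\right) o\right) + 9\right) = -1 + \left(\left(o^{2} + \left(o + 2 o^{2}\right) o\right) + 9\right) = -1 + \left(\left(o^{2} + o \left(o + 2 o^{2}\right)\right) + 9\right) = -1 + \left(9 + o^{2} + o \left(o + 2 o^{2}\right)\right) = 8 + o^{2} + o \left(o + 2 o^{2}\right)$)
$\left(-5\right) \left(-14\right) + q{\left(4 \right)} 51 = \left(-5\right) \left(-14\right) + \left(8 + 2 \cdot 4^{2} + 2 \cdot 4^{3}\right) 51 = 70 + \left(8 + 2 \cdot 16 + 2 \cdot 64\right) 51 = 70 + \left(8 + 32 + 128\right) 51 = 70 + 168 \cdot 51 = 70 + 8568 = 8638$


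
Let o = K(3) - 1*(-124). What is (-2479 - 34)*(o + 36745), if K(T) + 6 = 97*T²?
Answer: -94830568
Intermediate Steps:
K(T) = -6 + 97*T²
o = 991 (o = (-6 + 97*3²) - 1*(-124) = (-6 + 97*9) + 124 = (-6 + 873) + 124 = 867 + 124 = 991)
(-2479 - 34)*(o + 36745) = (-2479 - 34)*(991 + 36745) = -2513*37736 = -94830568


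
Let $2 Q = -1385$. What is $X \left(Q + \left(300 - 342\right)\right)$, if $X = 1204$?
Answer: $-884338$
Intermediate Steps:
$Q = - \frac{1385}{2}$ ($Q = \frac{1}{2} \left(-1385\right) = - \frac{1385}{2} \approx -692.5$)
$X \left(Q + \left(300 - 342\right)\right) = 1204 \left(- \frac{1385}{2} + \left(300 - 342\right)\right) = 1204 \left(- \frac{1385}{2} - 42\right) = 1204 \left(- \frac{1469}{2}\right) = -884338$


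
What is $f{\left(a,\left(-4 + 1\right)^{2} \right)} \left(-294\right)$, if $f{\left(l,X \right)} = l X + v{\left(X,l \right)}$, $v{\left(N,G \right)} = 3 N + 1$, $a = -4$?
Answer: $2352$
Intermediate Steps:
$v{\left(N,G \right)} = 1 + 3 N$
$f{\left(l,X \right)} = 1 + 3 X + X l$ ($f{\left(l,X \right)} = l X + \left(1 + 3 X\right) = X l + \left(1 + 3 X\right) = 1 + 3 X + X l$)
$f{\left(a,\left(-4 + 1\right)^{2} \right)} \left(-294\right) = \left(1 + 3 \left(-4 + 1\right)^{2} + \left(-4 + 1\right)^{2} \left(-4\right)\right) \left(-294\right) = \left(1 + 3 \left(-3\right)^{2} + \left(-3\right)^{2} \left(-4\right)\right) \left(-294\right) = \left(1 + 3 \cdot 9 + 9 \left(-4\right)\right) \left(-294\right) = \left(1 + 27 - 36\right) \left(-294\right) = \left(-8\right) \left(-294\right) = 2352$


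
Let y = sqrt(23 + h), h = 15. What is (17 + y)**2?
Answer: (17 + sqrt(38))**2 ≈ 536.59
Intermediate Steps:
y = sqrt(38) (y = sqrt(23 + 15) = sqrt(38) ≈ 6.1644)
(17 + y)**2 = (17 + sqrt(38))**2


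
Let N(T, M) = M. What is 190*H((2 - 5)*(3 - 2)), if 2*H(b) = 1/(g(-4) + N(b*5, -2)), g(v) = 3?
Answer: 95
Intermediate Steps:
H(b) = ½ (H(b) = 1/(2*(3 - 2)) = (½)/1 = (½)*1 = ½)
190*H((2 - 5)*(3 - 2)) = 190*(½) = 95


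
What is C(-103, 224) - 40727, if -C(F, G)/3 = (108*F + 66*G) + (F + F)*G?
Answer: 86725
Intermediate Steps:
C(F, G) = -324*F - 198*G - 6*F*G (C(F, G) = -3*((108*F + 66*G) + (F + F)*G) = -3*((66*G + 108*F) + (2*F)*G) = -3*((66*G + 108*F) + 2*F*G) = -3*(66*G + 108*F + 2*F*G) = -324*F - 198*G - 6*F*G)
C(-103, 224) - 40727 = (-324*(-103) - 198*224 - 6*(-103)*224) - 40727 = (33372 - 44352 + 138432) - 40727 = 127452 - 40727 = 86725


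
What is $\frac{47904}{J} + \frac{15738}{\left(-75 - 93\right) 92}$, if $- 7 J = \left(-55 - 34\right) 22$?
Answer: $\frac{429334547}{2521904} \approx 170.24$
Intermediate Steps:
$J = \frac{1958}{7}$ ($J = - \frac{\left(-55 - 34\right) 22}{7} = - \frac{\left(-89\right) 22}{7} = \left(- \frac{1}{7}\right) \left(-1958\right) = \frac{1958}{7} \approx 279.71$)
$\frac{47904}{J} + \frac{15738}{\left(-75 - 93\right) 92} = \frac{47904}{\frac{1958}{7}} + \frac{15738}{\left(-75 - 93\right) 92} = 47904 \cdot \frac{7}{1958} + \frac{15738}{\left(-168\right) 92} = \frac{167664}{979} + \frac{15738}{-15456} = \frac{167664}{979} + 15738 \left(- \frac{1}{15456}\right) = \frac{167664}{979} - \frac{2623}{2576} = \frac{429334547}{2521904}$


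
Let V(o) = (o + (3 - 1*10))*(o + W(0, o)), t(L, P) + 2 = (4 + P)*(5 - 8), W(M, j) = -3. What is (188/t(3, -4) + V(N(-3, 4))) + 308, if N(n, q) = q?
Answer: 211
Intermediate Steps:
t(L, P) = -14 - 3*P (t(L, P) = -2 + (4 + P)*(5 - 8) = -2 + (4 + P)*(-3) = -2 + (-12 - 3*P) = -14 - 3*P)
V(o) = (-7 + o)*(-3 + o) (V(o) = (o + (3 - 1*10))*(o - 3) = (o + (3 - 10))*(-3 + o) = (o - 7)*(-3 + o) = (-7 + o)*(-3 + o))
(188/t(3, -4) + V(N(-3, 4))) + 308 = (188/(-14 - 3*(-4)) + (21 + 4² - 10*4)) + 308 = (188/(-14 + 12) + (21 + 16 - 40)) + 308 = (188/(-2) - 3) + 308 = (188*(-½) - 3) + 308 = (-94 - 3) + 308 = -97 + 308 = 211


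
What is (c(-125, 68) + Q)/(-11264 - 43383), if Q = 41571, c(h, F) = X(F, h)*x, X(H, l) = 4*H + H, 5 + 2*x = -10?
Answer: -39021/54647 ≈ -0.71406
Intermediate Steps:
x = -15/2 (x = -5/2 + (½)*(-10) = -5/2 - 5 = -15/2 ≈ -7.5000)
X(H, l) = 5*H
c(h, F) = -75*F/2 (c(h, F) = (5*F)*(-15/2) = -75*F/2)
(c(-125, 68) + Q)/(-11264 - 43383) = (-75/2*68 + 41571)/(-11264 - 43383) = (-2550 + 41571)/(-54647) = 39021*(-1/54647) = -39021/54647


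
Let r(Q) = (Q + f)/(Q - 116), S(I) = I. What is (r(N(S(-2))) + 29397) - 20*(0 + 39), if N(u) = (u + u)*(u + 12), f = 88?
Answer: 372017/13 ≈ 28617.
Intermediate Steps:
N(u) = 2*u*(12 + u) (N(u) = (2*u)*(12 + u) = 2*u*(12 + u))
r(Q) = (88 + Q)/(-116 + Q) (r(Q) = (Q + 88)/(Q - 116) = (88 + Q)/(-116 + Q))
(r(N(S(-2))) + 29397) - 20*(0 + 39) = ((88 + 2*(-2)*(12 - 2))/(-116 + 2*(-2)*(12 - 2)) + 29397) - 20*(0 + 39) = ((88 + 2*(-2)*10)/(-116 + 2*(-2)*10) + 29397) - 20*39 = ((88 - 40)/(-116 - 40) + 29397) - 780 = (48/(-156) + 29397) - 780 = (-1/156*48 + 29397) - 780 = (-4/13 + 29397) - 780 = 382157/13 - 780 = 372017/13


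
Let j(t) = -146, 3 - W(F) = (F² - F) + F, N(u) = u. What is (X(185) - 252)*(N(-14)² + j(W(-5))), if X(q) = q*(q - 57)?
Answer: 1171400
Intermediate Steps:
W(F) = 3 - F² (W(F) = 3 - ((F² - F) + F) = 3 - F²)
X(q) = q*(-57 + q)
(X(185) - 252)*(N(-14)² + j(W(-5))) = (185*(-57 + 185) - 252)*((-14)² - 146) = (185*128 - 252)*(196 - 146) = (23680 - 252)*50 = 23428*50 = 1171400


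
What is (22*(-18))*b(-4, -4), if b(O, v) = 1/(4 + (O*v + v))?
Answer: -99/4 ≈ -24.750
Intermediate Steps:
b(O, v) = 1/(4 + v + O*v) (b(O, v) = 1/(4 + (v + O*v)) = 1/(4 + v + O*v))
(22*(-18))*b(-4, -4) = (22*(-18))/(4 - 4 - 4*(-4)) = -396/(4 - 4 + 16) = -396/16 = -396*1/16 = -99/4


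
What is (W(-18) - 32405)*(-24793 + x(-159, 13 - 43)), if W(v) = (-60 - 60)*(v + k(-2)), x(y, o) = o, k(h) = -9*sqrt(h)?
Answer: 750771635 - 26808840*I*sqrt(2) ≈ 7.5077e+8 - 3.7913e+7*I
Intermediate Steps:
W(v) = -120*v + 1080*I*sqrt(2) (W(v) = (-60 - 60)*(v - 9*I*sqrt(2)) = -120*(v - 9*I*sqrt(2)) = -120*v + 1080*I*sqrt(2))
(W(-18) - 32405)*(-24793 + x(-159, 13 - 43)) = ((-120*(-18) + 1080*I*sqrt(2)) - 32405)*(-24793 + (13 - 43)) = ((2160 + 1080*I*sqrt(2)) - 32405)*(-24793 - 30) = (-30245 + 1080*I*sqrt(2))*(-24823) = 750771635 - 26808840*I*sqrt(2)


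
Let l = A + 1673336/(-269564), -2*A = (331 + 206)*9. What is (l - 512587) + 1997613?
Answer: 199828236961/134782 ≈ 1.4826e+6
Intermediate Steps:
A = -4833/2 (A = -(331 + 206)*9/2 = -537*9/2 = -1/2*4833 = -4833/2 ≈ -2416.5)
l = -326537371/134782 (l = -4833/2 + 1673336/(-269564) = -4833/2 + 1673336*(-1/269564) = -4833/2 - 418334/67391 = -326537371/134782 ≈ -2422.7)
(l - 512587) + 1997613 = (-326537371/134782 - 512587) + 1997613 = -69414038405/134782 + 1997613 = 199828236961/134782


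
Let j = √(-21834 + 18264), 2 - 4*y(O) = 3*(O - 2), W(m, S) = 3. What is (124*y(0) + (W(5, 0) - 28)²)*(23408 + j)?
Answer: 20435184 + 873*I*√3570 ≈ 2.0435e+7 + 52161.0*I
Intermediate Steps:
y(O) = 2 - 3*O/4 (y(O) = ½ - 3*(O - 2)/4 = ½ - 3*(-2 + O)/4 = ½ - (-6 + 3*O)/4 = ½ + (3/2 - 3*O/4) = 2 - 3*O/4)
j = I*√3570 (j = √(-3570) = I*√3570 ≈ 59.749*I)
(124*y(0) + (W(5, 0) - 28)²)*(23408 + j) = (124*(2 - ¾*0) + (3 - 28)²)*(23408 + I*√3570) = (124*(2 + 0) + (-25)²)*(23408 + I*√3570) = (124*2 + 625)*(23408 + I*√3570) = (248 + 625)*(23408 + I*√3570) = 873*(23408 + I*√3570) = 20435184 + 873*I*√3570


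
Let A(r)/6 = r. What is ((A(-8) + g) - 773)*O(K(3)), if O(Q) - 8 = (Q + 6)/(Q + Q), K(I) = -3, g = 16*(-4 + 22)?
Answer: -7995/2 ≈ -3997.5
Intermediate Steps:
A(r) = 6*r
g = 288 (g = 16*18 = 288)
O(Q) = 8 + (6 + Q)/(2*Q) (O(Q) = 8 + (Q + 6)/(Q + Q) = 8 + (6 + Q)/((2*Q)) = 8 + (6 + Q)*(1/(2*Q)) = 8 + (6 + Q)/(2*Q))
((A(-8) + g) - 773)*O(K(3)) = ((6*(-8) + 288) - 773)*(17/2 + 3/(-3)) = ((-48 + 288) - 773)*(17/2 + 3*(-⅓)) = (240 - 773)*(17/2 - 1) = -533*15/2 = -7995/2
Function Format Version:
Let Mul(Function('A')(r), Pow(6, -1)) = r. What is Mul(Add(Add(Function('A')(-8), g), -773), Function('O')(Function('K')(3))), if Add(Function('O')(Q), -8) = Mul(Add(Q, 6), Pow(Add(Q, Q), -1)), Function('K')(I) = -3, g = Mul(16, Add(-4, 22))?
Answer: Rational(-7995, 2) ≈ -3997.5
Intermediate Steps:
Function('A')(r) = Mul(6, r)
g = 288 (g = Mul(16, 18) = 288)
Function('O')(Q) = Add(8, Mul(Rational(1, 2), Pow(Q, -1), Add(6, Q))) (Function('O')(Q) = Add(8, Mul(Add(Q, 6), Pow(Add(Q, Q), -1))) = Add(8, Mul(Add(6, Q), Pow(Mul(2, Q), -1))) = Add(8, Mul(Add(6, Q), Mul(Rational(1, 2), Pow(Q, -1)))) = Add(8, Mul(Rational(1, 2), Pow(Q, -1), Add(6, Q))))
Mul(Add(Add(Function('A')(-8), g), -773), Function('O')(Function('K')(3))) = Mul(Add(Add(Mul(6, -8), 288), -773), Add(Rational(17, 2), Mul(3, Pow(-3, -1)))) = Mul(Add(Add(-48, 288), -773), Add(Rational(17, 2), Mul(3, Rational(-1, 3)))) = Mul(Add(240, -773), Add(Rational(17, 2), -1)) = Mul(-533, Rational(15, 2)) = Rational(-7995, 2)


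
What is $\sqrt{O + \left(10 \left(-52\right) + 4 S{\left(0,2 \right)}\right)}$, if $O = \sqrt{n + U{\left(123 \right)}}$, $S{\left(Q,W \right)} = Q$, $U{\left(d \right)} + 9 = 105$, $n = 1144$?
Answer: $\sqrt{-520 + 2 \sqrt{310}} \approx 22.018 i$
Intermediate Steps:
$U{\left(d \right)} = 96$ ($U{\left(d \right)} = -9 + 105 = 96$)
$O = 2 \sqrt{310}$ ($O = \sqrt{1144 + 96} = \sqrt{1240} = 2 \sqrt{310} \approx 35.214$)
$\sqrt{O + \left(10 \left(-52\right) + 4 S{\left(0,2 \right)}\right)} = \sqrt{2 \sqrt{310} + \left(10 \left(-52\right) + 4 \cdot 0\right)} = \sqrt{2 \sqrt{310} + \left(-520 + 0\right)} = \sqrt{2 \sqrt{310} - 520} = \sqrt{-520 + 2 \sqrt{310}}$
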